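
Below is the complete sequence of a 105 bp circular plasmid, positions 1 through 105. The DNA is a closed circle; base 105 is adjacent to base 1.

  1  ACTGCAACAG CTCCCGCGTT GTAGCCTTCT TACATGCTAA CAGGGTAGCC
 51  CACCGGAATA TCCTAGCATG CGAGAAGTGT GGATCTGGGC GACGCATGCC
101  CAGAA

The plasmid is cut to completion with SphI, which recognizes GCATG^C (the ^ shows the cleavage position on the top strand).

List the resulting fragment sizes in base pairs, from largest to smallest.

SphI sites (GCATGC) start at positions 66, 94.
SphI cuts after base 5 of each site (before the last base), so after positions 70, 98.
Circular molecule, 2 cuts → 2 fragments:
  71–98 → 28 bp
  99–105 then 1–70 → 7 + 70 = 77 bp
Sorted largest to smallest: 77, 28 bp.

77, 28 bp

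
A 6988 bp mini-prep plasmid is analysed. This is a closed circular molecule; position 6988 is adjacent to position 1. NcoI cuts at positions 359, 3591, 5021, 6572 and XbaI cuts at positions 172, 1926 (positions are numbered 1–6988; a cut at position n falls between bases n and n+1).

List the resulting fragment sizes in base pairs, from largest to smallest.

1665, 1567, 1551, 1430, 588, 187 bp

Combined cut positions (sorted): 172, 359, 1926, 3591, 5021, 6572.
Circular molecule, 6 cuts → 6 fragments:
  359 − 172 = 187 bp
  1926 − 359 = 1567 bp
  3591 − 1926 = 1665 bp
  5021 − 3591 = 1430 bp
  6572 − 5021 = 1551 bp
  wrap: 6988 − 6572 + 172 = 588 bp
Sorted largest to smallest: 1665, 1567, 1551, 1430, 588, 187 bp.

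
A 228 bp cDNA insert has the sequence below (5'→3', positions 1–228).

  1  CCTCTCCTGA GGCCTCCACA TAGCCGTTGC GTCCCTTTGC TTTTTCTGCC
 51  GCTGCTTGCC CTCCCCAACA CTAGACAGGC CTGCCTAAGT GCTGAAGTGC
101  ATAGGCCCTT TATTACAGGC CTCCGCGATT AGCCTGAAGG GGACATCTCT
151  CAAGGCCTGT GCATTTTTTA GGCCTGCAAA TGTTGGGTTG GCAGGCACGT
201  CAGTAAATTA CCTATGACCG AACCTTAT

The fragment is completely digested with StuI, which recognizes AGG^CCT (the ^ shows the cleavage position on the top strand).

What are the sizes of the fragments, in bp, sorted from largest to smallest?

StuI sites (AGGCCT) start at positions 10, 77, 117, 153, 170.
StuI cuts after base 3 of each site, so after positions 12, 79, 119, 155, 172.
Linear molecule, 5 cuts → 6 fragments:
  1–12 → 12 bp
  13–79 → 67 bp
  80–119 → 40 bp
  120–155 → 36 bp
  156–172 → 17 bp
  173–228 → 56 bp
Sorted largest to smallest: 67, 56, 40, 36, 17, 12 bp.

67, 56, 40, 36, 17, 12 bp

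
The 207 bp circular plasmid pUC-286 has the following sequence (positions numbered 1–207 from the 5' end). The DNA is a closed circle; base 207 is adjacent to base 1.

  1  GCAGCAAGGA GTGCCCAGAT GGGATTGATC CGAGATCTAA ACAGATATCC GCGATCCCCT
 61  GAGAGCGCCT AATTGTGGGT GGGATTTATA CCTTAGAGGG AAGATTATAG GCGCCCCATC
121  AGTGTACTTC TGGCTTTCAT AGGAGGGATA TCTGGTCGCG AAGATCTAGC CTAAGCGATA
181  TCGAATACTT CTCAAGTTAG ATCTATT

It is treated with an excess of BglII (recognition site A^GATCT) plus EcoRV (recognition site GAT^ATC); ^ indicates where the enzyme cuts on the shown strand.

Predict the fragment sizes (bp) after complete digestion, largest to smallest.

BglII sites (AGATCT) start at positions 33, 162, 199.
BglII cuts after the first base of each site, so after positions 33, 162, 199.
EcoRV sites (GATATC) start at positions 44, 147, 177.
EcoRV cuts after base 3 of each site, so after positions 46, 149, 179.
Combined cut positions: 33, 46, 149, 162, 179, 199.
Circular molecule, 6 cuts → 6 fragments:
  34–46 → 13 bp
  47–149 → 103 bp
  150–162 → 13 bp
  163–179 → 17 bp
  180–199 → 20 bp
  200–207 then 1–33 → 8 + 33 = 41 bp
Sorted largest to smallest: 103, 41, 20, 17, 13, 13 bp.

103, 41, 20, 17, 13, 13 bp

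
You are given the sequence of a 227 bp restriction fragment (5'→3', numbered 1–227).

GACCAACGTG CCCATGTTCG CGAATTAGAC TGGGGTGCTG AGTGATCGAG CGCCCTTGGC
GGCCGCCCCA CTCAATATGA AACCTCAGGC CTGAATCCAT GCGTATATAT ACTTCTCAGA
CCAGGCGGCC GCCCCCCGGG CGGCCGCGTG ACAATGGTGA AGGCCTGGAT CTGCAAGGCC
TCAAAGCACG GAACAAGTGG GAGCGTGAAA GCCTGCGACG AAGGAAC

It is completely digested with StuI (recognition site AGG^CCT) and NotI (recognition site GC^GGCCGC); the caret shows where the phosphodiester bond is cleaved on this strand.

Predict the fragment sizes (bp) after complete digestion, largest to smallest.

60, 49, 37, 29, 22, 15, 15 bp

StuI sites (AGGCCT) start at positions 87, 161, 176.
StuI cuts after base 3 of each site, so after positions 89, 163, 178.
NotI sites (GCGGCCGC) start at positions 59, 125, 140.
NotI cuts after base 2 of each site, so after positions 60, 126, 141.
Combined cut positions: 60, 89, 126, 141, 163, 178.
Linear molecule, 6 cuts → 7 fragments:
  1–60 → 60 bp
  61–89 → 29 bp
  90–126 → 37 bp
  127–141 → 15 bp
  142–163 → 22 bp
  164–178 → 15 bp
  179–227 → 49 bp
Sorted largest to smallest: 60, 49, 37, 29, 22, 15, 15 bp.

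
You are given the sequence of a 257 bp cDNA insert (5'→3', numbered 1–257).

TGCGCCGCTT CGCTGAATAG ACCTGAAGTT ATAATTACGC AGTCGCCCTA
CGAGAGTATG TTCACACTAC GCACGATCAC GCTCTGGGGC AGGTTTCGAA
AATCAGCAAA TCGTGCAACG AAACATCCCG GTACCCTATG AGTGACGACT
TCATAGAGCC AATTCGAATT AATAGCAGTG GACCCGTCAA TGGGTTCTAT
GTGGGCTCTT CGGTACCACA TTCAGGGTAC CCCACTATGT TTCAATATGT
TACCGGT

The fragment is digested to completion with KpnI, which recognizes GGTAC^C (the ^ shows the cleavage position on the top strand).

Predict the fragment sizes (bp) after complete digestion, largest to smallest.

134, 82, 27, 14 bp

KpnI sites (GGTACC) start at positions 130, 212, 226.
KpnI cuts after base 5 of each site (before the last base), so after positions 134, 216, 230.
Linear molecule, 3 cuts → 4 fragments:
  1–134 → 134 bp
  135–216 → 82 bp
  217–230 → 14 bp
  231–257 → 27 bp
Sorted largest to smallest: 134, 82, 27, 14 bp.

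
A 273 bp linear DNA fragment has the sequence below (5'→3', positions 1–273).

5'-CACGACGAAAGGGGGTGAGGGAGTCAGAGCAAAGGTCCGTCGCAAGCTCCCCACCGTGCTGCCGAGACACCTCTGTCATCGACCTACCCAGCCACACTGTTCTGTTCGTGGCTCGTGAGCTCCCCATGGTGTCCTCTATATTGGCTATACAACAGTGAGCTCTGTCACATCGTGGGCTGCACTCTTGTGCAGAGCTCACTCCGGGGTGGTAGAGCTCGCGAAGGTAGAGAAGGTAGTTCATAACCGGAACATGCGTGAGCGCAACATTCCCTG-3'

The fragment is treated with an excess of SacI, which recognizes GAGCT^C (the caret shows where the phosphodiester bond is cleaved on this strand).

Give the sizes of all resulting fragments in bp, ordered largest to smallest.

SacI sites (GAGCTC) start at positions 117, 157, 192, 212.
SacI cuts after base 5 of each site (before the last base), so after positions 121, 161, 196, 216.
Linear molecule, 4 cuts → 5 fragments:
  1–121 → 121 bp
  122–161 → 40 bp
  162–196 → 35 bp
  197–216 → 20 bp
  217–273 → 57 bp
Sorted largest to smallest: 121, 57, 40, 35, 20 bp.

121, 57, 40, 35, 20 bp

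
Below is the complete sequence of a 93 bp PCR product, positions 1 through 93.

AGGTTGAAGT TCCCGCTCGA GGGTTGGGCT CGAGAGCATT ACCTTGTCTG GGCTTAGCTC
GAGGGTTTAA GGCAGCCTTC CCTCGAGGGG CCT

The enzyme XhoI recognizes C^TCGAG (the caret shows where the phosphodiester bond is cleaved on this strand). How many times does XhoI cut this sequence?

4

CTCGAG occurs starting at positions 16, 29, 58, 82.
XhoI cuts at 4 sites.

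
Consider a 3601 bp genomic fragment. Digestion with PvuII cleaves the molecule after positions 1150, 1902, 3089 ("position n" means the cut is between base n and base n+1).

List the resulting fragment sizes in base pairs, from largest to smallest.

Linear molecule, 3 cuts → 4 fragments:
  1150 − 0 = 1150 bp
  1902 − 1150 = 752 bp
  3089 − 1902 = 1187 bp
  3601 − 3089 = 512 bp
Sorted largest to smallest: 1187, 1150, 752, 512 bp.

1187, 1150, 752, 512 bp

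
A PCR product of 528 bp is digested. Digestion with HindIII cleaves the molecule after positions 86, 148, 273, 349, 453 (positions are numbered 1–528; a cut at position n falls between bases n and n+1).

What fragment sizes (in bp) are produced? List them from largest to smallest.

125, 104, 86, 76, 75, 62 bp

Linear molecule, 5 cuts → 6 fragments:
  86 − 0 = 86 bp
  148 − 86 = 62 bp
  273 − 148 = 125 bp
  349 − 273 = 76 bp
  453 − 349 = 104 bp
  528 − 453 = 75 bp
Sorted largest to smallest: 125, 104, 86, 76, 75, 62 bp.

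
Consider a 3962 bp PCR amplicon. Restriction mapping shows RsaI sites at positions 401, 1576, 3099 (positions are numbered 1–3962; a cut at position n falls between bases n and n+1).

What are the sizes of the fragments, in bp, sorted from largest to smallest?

1523, 1175, 863, 401 bp

Linear molecule, 3 cuts → 4 fragments:
  401 − 0 = 401 bp
  1576 − 401 = 1175 bp
  3099 − 1576 = 1523 bp
  3962 − 3099 = 863 bp
Sorted largest to smallest: 1523, 1175, 863, 401 bp.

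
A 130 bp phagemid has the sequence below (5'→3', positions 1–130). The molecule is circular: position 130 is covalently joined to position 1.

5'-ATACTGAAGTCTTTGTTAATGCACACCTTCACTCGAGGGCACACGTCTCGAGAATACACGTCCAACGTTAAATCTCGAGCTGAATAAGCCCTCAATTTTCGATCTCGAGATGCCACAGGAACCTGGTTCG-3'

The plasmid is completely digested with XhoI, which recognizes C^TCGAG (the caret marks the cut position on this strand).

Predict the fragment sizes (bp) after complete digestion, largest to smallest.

XhoI sites (CTCGAG) start at positions 32, 47, 74, 104.
XhoI cuts after the first base of each site, so after positions 32, 47, 74, 104.
Circular molecule, 4 cuts → 4 fragments:
  33–47 → 15 bp
  48–74 → 27 bp
  75–104 → 30 bp
  105–130 then 1–32 → 26 + 32 = 58 bp
Sorted largest to smallest: 58, 30, 27, 15 bp.

58, 30, 27, 15 bp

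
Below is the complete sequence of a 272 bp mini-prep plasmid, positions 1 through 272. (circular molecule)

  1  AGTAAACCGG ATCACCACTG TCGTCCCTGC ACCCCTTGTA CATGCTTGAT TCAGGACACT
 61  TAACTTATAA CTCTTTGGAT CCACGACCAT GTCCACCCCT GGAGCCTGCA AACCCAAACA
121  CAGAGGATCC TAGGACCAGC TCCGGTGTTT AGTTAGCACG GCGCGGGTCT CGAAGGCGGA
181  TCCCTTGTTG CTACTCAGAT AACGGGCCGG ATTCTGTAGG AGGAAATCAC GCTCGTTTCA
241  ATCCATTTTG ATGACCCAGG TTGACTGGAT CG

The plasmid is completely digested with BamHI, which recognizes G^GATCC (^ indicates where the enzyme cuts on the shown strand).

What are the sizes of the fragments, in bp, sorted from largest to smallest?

BamHI sites (GGATCC) start at positions 77, 125, 178.
BamHI cuts after the first base of each site, so after positions 77, 125, 178.
Circular molecule, 3 cuts → 3 fragments:
  78–125 → 48 bp
  126–178 → 53 bp
  179–272 then 1–77 → 94 + 77 = 171 bp
Sorted largest to smallest: 171, 53, 48 bp.

171, 53, 48 bp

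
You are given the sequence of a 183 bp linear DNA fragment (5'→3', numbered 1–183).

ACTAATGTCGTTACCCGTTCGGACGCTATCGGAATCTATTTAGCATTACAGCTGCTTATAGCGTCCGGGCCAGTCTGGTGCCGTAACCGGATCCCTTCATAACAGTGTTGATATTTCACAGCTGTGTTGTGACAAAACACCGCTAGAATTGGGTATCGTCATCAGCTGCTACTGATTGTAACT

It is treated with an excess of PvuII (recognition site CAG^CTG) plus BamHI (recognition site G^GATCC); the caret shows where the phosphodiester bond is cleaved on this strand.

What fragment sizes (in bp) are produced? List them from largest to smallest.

PvuII sites (CAGCTG) start at positions 49, 119, 163.
PvuII cuts after base 3 of each site, so after positions 51, 121, 165.
The BamHI site (GGATCC) starts at position 89.
BamHI cuts after the first base of each site, so after position 89.
Combined cut positions: 51, 89, 121, 165.
Linear molecule, 4 cuts → 5 fragments:
  1–51 → 51 bp
  52–89 → 38 bp
  90–121 → 32 bp
  122–165 → 44 bp
  166–183 → 18 bp
Sorted largest to smallest: 51, 44, 38, 32, 18 bp.

51, 44, 38, 32, 18 bp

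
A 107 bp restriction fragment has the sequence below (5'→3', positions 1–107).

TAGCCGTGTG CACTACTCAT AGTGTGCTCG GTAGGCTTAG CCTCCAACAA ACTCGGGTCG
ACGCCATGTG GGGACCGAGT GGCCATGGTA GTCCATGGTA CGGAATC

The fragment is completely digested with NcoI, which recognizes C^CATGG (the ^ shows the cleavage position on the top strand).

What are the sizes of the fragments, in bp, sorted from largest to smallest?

83, 14, 10 bp

NcoI sites (CCATGG) start at positions 83, 93.
NcoI cuts after the first base of each site, so after positions 83, 93.
Linear molecule, 2 cuts → 3 fragments:
  1–83 → 83 bp
  84–93 → 10 bp
  94–107 → 14 bp
Sorted largest to smallest: 83, 14, 10 bp.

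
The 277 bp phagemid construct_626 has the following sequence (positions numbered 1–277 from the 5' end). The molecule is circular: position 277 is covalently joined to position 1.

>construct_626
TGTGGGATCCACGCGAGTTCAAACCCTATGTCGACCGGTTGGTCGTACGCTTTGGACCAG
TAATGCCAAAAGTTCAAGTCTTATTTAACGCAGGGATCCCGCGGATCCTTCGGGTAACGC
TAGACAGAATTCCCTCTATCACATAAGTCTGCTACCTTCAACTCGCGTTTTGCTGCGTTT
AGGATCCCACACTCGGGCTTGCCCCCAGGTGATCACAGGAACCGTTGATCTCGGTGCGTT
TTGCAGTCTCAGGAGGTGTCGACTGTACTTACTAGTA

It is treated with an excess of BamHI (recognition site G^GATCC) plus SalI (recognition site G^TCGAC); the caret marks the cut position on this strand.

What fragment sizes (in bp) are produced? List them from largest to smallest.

BamHI sites (GGATCC) start at positions 5, 94, 103, 182.
BamHI cuts after the first base of each site, so after positions 5, 94, 103, 182.
SalI sites (GTCGAC) start at positions 30, 258.
SalI cuts after the first base of each site, so after positions 30, 258.
Combined cut positions: 5, 30, 94, 103, 182, 258.
Circular molecule, 6 cuts → 6 fragments:
  6–30 → 25 bp
  31–94 → 64 bp
  95–103 → 9 bp
  104–182 → 79 bp
  183–258 → 76 bp
  259–277 then 1–5 → 19 + 5 = 24 bp
Sorted largest to smallest: 79, 76, 64, 25, 24, 9 bp.

79, 76, 64, 25, 24, 9 bp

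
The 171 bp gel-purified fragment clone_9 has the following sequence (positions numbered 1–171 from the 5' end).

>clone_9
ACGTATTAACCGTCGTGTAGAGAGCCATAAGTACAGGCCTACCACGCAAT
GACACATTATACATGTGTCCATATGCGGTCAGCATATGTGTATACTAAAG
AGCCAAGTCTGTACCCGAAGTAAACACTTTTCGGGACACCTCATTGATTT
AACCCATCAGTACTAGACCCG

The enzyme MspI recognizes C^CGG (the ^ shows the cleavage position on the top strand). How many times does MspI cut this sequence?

No occurrence of CCGG is present in the sequence.
MspI does not cut: 0 sites.

0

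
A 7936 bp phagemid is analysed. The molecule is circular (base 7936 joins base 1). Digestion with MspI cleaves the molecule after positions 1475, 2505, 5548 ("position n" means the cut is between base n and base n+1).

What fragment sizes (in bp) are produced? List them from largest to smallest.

Circular molecule, 3 cuts → 3 fragments:
  2505 − 1475 = 1030 bp
  5548 − 2505 = 3043 bp
  wrap: 7936 − 5548 + 1475 = 3863 bp
Sorted largest to smallest: 3863, 3043, 1030 bp.

3863, 3043, 1030 bp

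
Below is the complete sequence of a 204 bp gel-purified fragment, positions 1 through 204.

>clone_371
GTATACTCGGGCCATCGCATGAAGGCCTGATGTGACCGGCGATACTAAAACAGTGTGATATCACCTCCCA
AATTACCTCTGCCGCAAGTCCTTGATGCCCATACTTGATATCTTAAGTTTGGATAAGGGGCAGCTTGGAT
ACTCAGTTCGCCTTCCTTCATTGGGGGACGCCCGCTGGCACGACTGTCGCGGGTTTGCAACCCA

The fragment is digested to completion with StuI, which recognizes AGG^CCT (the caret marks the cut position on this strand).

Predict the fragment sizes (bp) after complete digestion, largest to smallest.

179, 25 bp

The StuI site (AGGCCT) starts at position 23.
StuI cuts after base 3 of each site, so after position 25.
Linear molecule, 1 cut → 2 fragments:
  1–25 → 25 bp
  26–204 → 179 bp
Sorted largest to smallest: 179, 25 bp.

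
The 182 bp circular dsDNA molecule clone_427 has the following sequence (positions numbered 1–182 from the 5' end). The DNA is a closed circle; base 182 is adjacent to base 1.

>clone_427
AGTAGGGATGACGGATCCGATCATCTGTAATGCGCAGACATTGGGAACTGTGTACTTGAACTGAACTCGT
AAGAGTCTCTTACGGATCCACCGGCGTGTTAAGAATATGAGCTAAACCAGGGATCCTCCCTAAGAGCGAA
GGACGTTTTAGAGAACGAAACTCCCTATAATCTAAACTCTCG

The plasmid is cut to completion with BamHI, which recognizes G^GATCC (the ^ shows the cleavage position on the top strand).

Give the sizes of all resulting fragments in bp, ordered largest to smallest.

74, 71, 37 bp

BamHI sites (GGATCC) start at positions 13, 84, 121.
BamHI cuts after the first base of each site, so after positions 13, 84, 121.
Circular molecule, 3 cuts → 3 fragments:
  14–84 → 71 bp
  85–121 → 37 bp
  122–182 then 1–13 → 61 + 13 = 74 bp
Sorted largest to smallest: 74, 71, 37 bp.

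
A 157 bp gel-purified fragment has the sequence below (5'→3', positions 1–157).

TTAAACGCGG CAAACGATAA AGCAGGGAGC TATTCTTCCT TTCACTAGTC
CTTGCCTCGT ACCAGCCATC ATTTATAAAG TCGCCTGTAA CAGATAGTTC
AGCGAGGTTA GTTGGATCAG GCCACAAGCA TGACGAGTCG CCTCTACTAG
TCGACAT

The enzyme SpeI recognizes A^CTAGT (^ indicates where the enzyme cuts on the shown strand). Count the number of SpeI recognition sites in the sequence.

2

ACTAGT occurs starting at positions 44, 146.
SpeI cuts at 2 sites.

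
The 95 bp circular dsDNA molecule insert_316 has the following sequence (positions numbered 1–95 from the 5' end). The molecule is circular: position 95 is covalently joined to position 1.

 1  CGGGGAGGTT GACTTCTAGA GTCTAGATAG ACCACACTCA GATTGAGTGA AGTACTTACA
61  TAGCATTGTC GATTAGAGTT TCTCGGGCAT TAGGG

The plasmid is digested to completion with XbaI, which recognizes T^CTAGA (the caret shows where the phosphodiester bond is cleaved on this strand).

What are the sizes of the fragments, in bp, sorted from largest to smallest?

XbaI sites (TCTAGA) start at positions 15, 22.
XbaI cuts after the first base of each site, so after positions 15, 22.
Circular molecule, 2 cuts → 2 fragments:
  16–22 → 7 bp
  23–95 then 1–15 → 73 + 15 = 88 bp
Sorted largest to smallest: 88, 7 bp.

88, 7 bp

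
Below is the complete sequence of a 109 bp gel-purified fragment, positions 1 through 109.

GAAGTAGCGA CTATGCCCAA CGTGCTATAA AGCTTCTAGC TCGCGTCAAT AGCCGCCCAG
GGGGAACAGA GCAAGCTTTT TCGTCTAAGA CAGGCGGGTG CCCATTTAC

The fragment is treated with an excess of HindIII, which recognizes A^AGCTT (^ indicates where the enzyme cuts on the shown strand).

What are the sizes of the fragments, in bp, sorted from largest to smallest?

43, 36, 30 bp

HindIII sites (AAGCTT) start at positions 30, 73.
HindIII cuts after the first base of each site, so after positions 30, 73.
Linear molecule, 2 cuts → 3 fragments:
  1–30 → 30 bp
  31–73 → 43 bp
  74–109 → 36 bp
Sorted largest to smallest: 43, 36, 30 bp.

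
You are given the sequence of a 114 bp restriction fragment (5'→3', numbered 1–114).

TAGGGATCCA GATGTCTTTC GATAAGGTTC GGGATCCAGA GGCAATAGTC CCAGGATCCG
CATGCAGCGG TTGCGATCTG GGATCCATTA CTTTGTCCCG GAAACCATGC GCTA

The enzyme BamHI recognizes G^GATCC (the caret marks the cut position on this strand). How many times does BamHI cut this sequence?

4

GGATCC occurs starting at positions 4, 32, 54, 81.
BamHI cuts at 4 sites.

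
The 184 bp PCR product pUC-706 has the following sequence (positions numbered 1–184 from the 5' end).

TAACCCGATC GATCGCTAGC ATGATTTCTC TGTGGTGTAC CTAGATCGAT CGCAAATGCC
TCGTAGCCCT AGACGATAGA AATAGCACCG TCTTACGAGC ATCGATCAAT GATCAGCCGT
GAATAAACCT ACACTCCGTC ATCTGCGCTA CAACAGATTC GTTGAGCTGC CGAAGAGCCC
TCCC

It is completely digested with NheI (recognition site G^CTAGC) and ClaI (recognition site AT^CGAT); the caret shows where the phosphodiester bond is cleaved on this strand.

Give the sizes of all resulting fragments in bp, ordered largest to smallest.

82, 56, 31, 9, 6 bp

The NheI site (GCTAGC) starts at position 15.
NheI cuts after the first base of each site, so after position 15.
ClaI sites (ATCGAT) start at positions 8, 45, 101.
ClaI cuts after base 2 of each site, so after positions 9, 46, 102.
Combined cut positions: 9, 15, 46, 102.
Linear molecule, 4 cuts → 5 fragments:
  1–9 → 9 bp
  10–15 → 6 bp
  16–46 → 31 bp
  47–102 → 56 bp
  103–184 → 82 bp
Sorted largest to smallest: 82, 56, 31, 9, 6 bp.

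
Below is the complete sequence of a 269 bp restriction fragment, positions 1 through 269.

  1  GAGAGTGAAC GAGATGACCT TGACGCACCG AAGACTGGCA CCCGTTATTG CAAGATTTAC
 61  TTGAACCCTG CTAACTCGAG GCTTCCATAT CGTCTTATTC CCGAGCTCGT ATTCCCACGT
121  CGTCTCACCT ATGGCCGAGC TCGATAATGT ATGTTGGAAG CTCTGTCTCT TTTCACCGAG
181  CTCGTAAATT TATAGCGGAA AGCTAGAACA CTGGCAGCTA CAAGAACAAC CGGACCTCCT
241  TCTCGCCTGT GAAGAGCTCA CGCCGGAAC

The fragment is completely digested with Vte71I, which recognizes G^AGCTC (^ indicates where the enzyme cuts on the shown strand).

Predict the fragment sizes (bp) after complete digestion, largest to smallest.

Vte71I sites (GAGCTC) start at positions 103, 137, 178, 254.
Vte71I cuts after the first base of each site, so after positions 103, 137, 178, 254.
Linear molecule, 4 cuts → 5 fragments:
  1–103 → 103 bp
  104–137 → 34 bp
  138–178 → 41 bp
  179–254 → 76 bp
  255–269 → 15 bp
Sorted largest to smallest: 103, 76, 41, 34, 15 bp.

103, 76, 41, 34, 15 bp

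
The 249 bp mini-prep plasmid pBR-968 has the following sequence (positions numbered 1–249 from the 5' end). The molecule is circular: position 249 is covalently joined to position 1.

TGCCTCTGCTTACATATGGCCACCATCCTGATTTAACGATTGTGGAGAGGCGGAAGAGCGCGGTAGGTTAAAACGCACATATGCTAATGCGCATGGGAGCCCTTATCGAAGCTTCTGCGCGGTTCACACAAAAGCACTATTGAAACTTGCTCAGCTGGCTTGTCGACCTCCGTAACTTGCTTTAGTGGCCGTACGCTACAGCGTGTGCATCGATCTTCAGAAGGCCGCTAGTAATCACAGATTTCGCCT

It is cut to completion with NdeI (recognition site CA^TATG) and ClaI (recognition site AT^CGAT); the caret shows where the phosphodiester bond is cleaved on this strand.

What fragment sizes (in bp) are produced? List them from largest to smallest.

NdeI sites (CATATG) start at positions 13, 78.
NdeI cuts after base 2 of each site, so after positions 14, 79.
The ClaI site (ATCGAT) starts at position 209.
ClaI cuts after base 2 of each site, so after position 210.
Combined cut positions: 14, 79, 210.
Circular molecule, 3 cuts → 3 fragments:
  15–79 → 65 bp
  80–210 → 131 bp
  211–249 then 1–14 → 39 + 14 = 53 bp
Sorted largest to smallest: 131, 65, 53 bp.

131, 65, 53 bp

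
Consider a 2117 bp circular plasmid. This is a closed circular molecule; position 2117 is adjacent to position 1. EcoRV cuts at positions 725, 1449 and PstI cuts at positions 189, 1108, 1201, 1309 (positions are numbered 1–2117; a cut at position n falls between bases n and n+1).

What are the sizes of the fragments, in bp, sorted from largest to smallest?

Combined cut positions (sorted): 189, 725, 1108, 1201, 1309, 1449.
Circular molecule, 6 cuts → 6 fragments:
  725 − 189 = 536 bp
  1108 − 725 = 383 bp
  1201 − 1108 = 93 bp
  1309 − 1201 = 108 bp
  1449 − 1309 = 140 bp
  wrap: 2117 − 1449 + 189 = 857 bp
Sorted largest to smallest: 857, 536, 383, 140, 108, 93 bp.

857, 536, 383, 140, 108, 93 bp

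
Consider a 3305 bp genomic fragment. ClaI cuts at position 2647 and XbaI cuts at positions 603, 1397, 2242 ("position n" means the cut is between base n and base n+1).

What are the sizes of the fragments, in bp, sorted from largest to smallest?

Combined cut positions (sorted): 603, 1397, 2242, 2647.
Linear molecule, 4 cuts → 5 fragments:
  603 − 0 = 603 bp
  1397 − 603 = 794 bp
  2242 − 1397 = 845 bp
  2647 − 2242 = 405 bp
  3305 − 2647 = 658 bp
Sorted largest to smallest: 845, 794, 658, 603, 405 bp.

845, 794, 658, 603, 405 bp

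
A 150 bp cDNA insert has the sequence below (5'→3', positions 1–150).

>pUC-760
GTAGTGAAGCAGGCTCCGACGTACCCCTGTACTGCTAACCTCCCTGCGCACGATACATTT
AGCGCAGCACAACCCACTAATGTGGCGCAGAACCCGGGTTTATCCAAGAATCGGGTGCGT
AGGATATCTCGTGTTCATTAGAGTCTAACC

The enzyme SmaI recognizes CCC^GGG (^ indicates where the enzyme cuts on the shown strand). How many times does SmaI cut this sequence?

1

CCCGGG occurs starting at position 93.
SmaI cuts at 1 site.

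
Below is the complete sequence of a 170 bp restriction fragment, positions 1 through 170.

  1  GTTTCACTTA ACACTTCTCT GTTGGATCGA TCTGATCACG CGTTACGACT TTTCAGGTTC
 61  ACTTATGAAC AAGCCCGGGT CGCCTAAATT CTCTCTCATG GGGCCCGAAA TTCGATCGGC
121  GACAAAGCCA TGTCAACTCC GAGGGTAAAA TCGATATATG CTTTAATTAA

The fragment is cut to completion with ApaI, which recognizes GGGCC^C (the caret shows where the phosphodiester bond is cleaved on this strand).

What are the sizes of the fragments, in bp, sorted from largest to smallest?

The ApaI site (GGGCCC) starts at position 101.
ApaI cuts after base 5 of each site (before the last base), so after position 105.
Linear molecule, 1 cut → 2 fragments:
  1–105 → 105 bp
  106–170 → 65 bp
Sorted largest to smallest: 105, 65 bp.

105, 65 bp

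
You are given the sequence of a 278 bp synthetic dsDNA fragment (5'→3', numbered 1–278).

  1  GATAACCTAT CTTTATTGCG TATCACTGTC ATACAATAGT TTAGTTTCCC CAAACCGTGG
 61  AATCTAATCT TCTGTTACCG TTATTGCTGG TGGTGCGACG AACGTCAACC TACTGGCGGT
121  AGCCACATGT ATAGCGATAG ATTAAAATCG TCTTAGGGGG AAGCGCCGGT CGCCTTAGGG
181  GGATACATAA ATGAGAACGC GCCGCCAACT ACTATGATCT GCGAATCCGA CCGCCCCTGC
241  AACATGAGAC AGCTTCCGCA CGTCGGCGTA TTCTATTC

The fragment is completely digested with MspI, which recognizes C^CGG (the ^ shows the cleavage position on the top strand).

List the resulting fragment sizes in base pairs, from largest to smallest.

The MspI site (CCGG) starts at position 166.
MspI cuts after the first base of each site, so after position 166.
Linear molecule, 1 cut → 2 fragments:
  1–166 → 166 bp
  167–278 → 112 bp
Sorted largest to smallest: 166, 112 bp.

166, 112 bp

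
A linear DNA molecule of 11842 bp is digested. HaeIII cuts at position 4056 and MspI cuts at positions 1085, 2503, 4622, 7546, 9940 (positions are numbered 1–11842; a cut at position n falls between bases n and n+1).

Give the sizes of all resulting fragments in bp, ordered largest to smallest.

2924, 2394, 1902, 1553, 1418, 1085, 566 bp

Combined cut positions (sorted): 1085, 2503, 4056, 4622, 7546, 9940.
Linear molecule, 6 cuts → 7 fragments:
  1085 − 0 = 1085 bp
  2503 − 1085 = 1418 bp
  4056 − 2503 = 1553 bp
  4622 − 4056 = 566 bp
  7546 − 4622 = 2924 bp
  9940 − 7546 = 2394 bp
  11842 − 9940 = 1902 bp
Sorted largest to smallest: 2924, 2394, 1902, 1553, 1418, 1085, 566 bp.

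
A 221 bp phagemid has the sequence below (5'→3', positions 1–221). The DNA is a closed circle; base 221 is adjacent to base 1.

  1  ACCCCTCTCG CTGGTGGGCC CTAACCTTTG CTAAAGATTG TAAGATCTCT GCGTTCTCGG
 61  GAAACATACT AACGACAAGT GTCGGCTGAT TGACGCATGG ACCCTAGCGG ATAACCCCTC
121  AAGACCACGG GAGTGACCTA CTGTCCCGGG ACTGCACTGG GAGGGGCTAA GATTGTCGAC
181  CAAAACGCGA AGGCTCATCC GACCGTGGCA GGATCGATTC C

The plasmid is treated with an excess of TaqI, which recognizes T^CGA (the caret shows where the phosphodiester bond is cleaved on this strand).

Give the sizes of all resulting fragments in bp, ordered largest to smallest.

TaqI sites (TCGA) start at positions 176, 214.
TaqI cuts after the first base of each site, so after positions 176, 214.
Circular molecule, 2 cuts → 2 fragments:
  177–214 → 38 bp
  215–221 then 1–176 → 7 + 176 = 183 bp
Sorted largest to smallest: 183, 38 bp.

183, 38 bp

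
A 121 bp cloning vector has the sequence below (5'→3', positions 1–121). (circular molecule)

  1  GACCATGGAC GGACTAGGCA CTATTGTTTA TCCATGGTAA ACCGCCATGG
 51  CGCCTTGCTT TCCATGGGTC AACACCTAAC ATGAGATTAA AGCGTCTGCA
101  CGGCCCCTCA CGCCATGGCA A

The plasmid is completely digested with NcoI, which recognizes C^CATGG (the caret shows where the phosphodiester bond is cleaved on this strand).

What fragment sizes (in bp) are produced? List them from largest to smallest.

51, 29, 17, 13, 11 bp

NcoI sites (CCATGG) start at positions 3, 32, 45, 62, 113.
NcoI cuts after the first base of each site, so after positions 3, 32, 45, 62, 113.
Circular molecule, 5 cuts → 5 fragments:
  4–32 → 29 bp
  33–45 → 13 bp
  46–62 → 17 bp
  63–113 → 51 bp
  114–121 then 1–3 → 8 + 3 = 11 bp
Sorted largest to smallest: 51, 29, 17, 13, 11 bp.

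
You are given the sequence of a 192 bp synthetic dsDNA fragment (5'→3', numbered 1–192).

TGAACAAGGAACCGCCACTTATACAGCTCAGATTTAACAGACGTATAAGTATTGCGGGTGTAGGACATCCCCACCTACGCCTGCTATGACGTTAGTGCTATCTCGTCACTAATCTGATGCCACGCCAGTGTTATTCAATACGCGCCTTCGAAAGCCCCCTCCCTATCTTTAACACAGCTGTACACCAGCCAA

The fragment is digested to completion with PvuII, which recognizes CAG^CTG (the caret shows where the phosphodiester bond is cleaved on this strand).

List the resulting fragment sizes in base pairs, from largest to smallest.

177, 15 bp

The PvuII site (CAGCTG) starts at position 175.
PvuII cuts after base 3 of each site, so after position 177.
Linear molecule, 1 cut → 2 fragments:
  1–177 → 177 bp
  178–192 → 15 bp
Sorted largest to smallest: 177, 15 bp.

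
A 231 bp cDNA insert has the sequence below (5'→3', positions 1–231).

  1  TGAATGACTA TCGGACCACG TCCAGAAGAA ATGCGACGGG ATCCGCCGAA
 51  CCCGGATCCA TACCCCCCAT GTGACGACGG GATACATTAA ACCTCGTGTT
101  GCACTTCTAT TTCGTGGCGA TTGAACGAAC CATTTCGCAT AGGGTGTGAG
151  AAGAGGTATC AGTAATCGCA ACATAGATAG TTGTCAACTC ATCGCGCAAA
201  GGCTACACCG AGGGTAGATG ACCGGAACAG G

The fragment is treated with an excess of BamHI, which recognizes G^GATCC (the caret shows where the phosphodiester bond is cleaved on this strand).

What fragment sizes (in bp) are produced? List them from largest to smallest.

BamHI sites (GGATCC) start at positions 39, 54.
BamHI cuts after the first base of each site, so after positions 39, 54.
Linear molecule, 2 cuts → 3 fragments:
  1–39 → 39 bp
  40–54 → 15 bp
  55–231 → 177 bp
Sorted largest to smallest: 177, 39, 15 bp.

177, 39, 15 bp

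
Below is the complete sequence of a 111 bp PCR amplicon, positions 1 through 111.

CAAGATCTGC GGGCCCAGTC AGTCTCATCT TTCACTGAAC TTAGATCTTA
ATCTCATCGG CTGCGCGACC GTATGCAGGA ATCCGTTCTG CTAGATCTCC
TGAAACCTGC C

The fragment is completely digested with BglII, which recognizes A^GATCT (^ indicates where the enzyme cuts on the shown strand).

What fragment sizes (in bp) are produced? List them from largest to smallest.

BglII sites (AGATCT) start at positions 3, 43, 93.
BglII cuts after the first base of each site, so after positions 3, 43, 93.
Linear molecule, 3 cuts → 4 fragments:
  1–3 → 3 bp
  4–43 → 40 bp
  44–93 → 50 bp
  94–111 → 18 bp
Sorted largest to smallest: 50, 40, 18, 3 bp.

50, 40, 18, 3 bp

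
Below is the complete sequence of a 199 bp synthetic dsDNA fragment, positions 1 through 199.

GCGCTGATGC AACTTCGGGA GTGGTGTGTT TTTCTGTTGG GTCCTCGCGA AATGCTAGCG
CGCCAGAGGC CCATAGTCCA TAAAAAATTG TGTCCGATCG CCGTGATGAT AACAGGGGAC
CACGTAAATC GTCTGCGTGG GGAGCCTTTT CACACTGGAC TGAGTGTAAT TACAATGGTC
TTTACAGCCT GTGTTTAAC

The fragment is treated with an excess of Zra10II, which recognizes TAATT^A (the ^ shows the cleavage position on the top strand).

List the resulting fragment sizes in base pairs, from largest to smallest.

171, 28 bp

The Zra10II site (TAATTA) starts at position 167.
Zra10II cuts after base 5 of each site (before the last base), so after position 171.
Linear molecule, 1 cut → 2 fragments:
  1–171 → 171 bp
  172–199 → 28 bp
Sorted largest to smallest: 171, 28 bp.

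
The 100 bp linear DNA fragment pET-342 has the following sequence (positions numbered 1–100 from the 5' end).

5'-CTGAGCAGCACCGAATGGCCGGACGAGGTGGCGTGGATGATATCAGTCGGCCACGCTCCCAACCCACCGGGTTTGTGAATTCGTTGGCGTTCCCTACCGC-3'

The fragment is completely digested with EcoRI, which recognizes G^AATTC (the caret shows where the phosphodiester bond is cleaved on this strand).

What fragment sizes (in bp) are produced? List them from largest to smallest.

The EcoRI site (GAATTC) starts at position 77.
EcoRI cuts after the first base of each site, so after position 77.
Linear molecule, 1 cut → 2 fragments:
  1–77 → 77 bp
  78–100 → 23 bp
Sorted largest to smallest: 77, 23 bp.

77, 23 bp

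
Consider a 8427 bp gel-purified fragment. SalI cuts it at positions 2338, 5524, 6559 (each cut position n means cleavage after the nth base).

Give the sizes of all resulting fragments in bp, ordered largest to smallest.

3186, 2338, 1868, 1035 bp

Linear molecule, 3 cuts → 4 fragments:
  2338 − 0 = 2338 bp
  5524 − 2338 = 3186 bp
  6559 − 5524 = 1035 bp
  8427 − 6559 = 1868 bp
Sorted largest to smallest: 3186, 2338, 1868, 1035 bp.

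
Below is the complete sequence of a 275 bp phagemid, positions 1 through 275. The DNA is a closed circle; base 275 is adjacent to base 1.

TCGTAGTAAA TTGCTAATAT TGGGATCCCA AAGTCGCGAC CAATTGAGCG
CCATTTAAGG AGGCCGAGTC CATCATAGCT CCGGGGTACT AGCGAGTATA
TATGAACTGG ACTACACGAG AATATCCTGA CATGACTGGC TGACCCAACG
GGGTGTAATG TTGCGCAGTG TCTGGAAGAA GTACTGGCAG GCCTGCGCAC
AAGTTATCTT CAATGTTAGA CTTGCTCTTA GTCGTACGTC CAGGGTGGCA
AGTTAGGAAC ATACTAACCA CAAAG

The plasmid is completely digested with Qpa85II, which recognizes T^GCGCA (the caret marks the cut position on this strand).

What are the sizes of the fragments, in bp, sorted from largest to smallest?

Qpa85II sites (TGCGCA) start at positions 162, 194.
Qpa85II cuts after the first base of each site, so after positions 162, 194.
Circular molecule, 2 cuts → 2 fragments:
  163–194 → 32 bp
  195–275 then 1–162 → 81 + 162 = 243 bp
Sorted largest to smallest: 243, 32 bp.

243, 32 bp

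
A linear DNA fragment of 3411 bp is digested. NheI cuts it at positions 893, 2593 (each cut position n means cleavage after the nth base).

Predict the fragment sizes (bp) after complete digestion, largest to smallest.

Linear molecule, 2 cuts → 3 fragments:
  893 − 0 = 893 bp
  2593 − 893 = 1700 bp
  3411 − 2593 = 818 bp
Sorted largest to smallest: 1700, 893, 818 bp.

1700, 893, 818 bp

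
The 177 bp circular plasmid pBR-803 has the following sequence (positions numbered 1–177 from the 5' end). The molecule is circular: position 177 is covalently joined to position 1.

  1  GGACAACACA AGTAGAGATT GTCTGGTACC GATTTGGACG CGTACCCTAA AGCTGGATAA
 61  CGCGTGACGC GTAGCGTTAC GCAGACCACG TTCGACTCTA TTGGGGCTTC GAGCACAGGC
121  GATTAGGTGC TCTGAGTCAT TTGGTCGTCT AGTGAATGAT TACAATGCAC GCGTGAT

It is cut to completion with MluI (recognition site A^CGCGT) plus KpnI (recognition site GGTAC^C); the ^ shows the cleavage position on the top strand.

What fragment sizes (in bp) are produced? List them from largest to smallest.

MluI sites (ACGCGT) start at positions 38, 60, 67, 169.
MluI cuts after the first base of each site, so after positions 38, 60, 67, 169.
The KpnI site (GGTACC) starts at position 25.
KpnI cuts after base 5 of each site (before the last base), so after position 29.
Combined cut positions: 29, 38, 60, 67, 169.
Circular molecule, 5 cuts → 5 fragments:
  30–38 → 9 bp
  39–60 → 22 bp
  61–67 → 7 bp
  68–169 → 102 bp
  170–177 then 1–29 → 8 + 29 = 37 bp
Sorted largest to smallest: 102, 37, 22, 9, 7 bp.

102, 37, 22, 9, 7 bp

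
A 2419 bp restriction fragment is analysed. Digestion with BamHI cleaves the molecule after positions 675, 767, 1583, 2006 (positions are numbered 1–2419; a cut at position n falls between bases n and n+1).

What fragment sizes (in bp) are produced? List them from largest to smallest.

Linear molecule, 4 cuts → 5 fragments:
  675 − 0 = 675 bp
  767 − 675 = 92 bp
  1583 − 767 = 816 bp
  2006 − 1583 = 423 bp
  2419 − 2006 = 413 bp
Sorted largest to smallest: 816, 675, 423, 413, 92 bp.

816, 675, 423, 413, 92 bp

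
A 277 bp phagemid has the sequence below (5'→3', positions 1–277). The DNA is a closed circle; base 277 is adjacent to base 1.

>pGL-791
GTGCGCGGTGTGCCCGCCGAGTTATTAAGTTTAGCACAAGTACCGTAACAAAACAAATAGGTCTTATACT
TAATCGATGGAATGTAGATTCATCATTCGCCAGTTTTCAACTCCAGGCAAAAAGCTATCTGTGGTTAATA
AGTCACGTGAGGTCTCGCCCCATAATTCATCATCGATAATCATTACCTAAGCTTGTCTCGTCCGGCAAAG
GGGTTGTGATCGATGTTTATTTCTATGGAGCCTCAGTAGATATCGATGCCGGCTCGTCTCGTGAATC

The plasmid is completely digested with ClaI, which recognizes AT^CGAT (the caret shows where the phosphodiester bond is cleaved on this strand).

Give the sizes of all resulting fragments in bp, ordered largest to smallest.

99, 98, 47, 33 bp

ClaI sites (ATCGAT) start at positions 73, 172, 219, 252.
ClaI cuts after base 2 of each site, so after positions 74, 173, 220, 253.
Circular molecule, 4 cuts → 4 fragments:
  75–173 → 99 bp
  174–220 → 47 bp
  221–253 → 33 bp
  254–277 then 1–74 → 24 + 74 = 98 bp
Sorted largest to smallest: 99, 98, 47, 33 bp.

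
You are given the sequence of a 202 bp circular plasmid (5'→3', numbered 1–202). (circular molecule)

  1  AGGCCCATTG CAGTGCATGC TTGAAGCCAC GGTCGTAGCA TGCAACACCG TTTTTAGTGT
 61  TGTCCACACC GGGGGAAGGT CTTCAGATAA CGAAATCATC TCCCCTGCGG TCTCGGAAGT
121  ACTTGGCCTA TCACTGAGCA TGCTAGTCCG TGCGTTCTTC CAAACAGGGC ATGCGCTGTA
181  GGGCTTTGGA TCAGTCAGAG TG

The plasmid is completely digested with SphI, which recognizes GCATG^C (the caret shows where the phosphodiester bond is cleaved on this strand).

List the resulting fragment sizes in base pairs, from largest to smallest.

SphI sites (GCATGC) start at positions 15, 38, 138, 169.
SphI cuts after base 5 of each site (before the last base), so after positions 19, 42, 142, 173.
Circular molecule, 4 cuts → 4 fragments:
  20–42 → 23 bp
  43–142 → 100 bp
  143–173 → 31 bp
  174–202 then 1–19 → 29 + 19 = 48 bp
Sorted largest to smallest: 100, 48, 31, 23 bp.

100, 48, 31, 23 bp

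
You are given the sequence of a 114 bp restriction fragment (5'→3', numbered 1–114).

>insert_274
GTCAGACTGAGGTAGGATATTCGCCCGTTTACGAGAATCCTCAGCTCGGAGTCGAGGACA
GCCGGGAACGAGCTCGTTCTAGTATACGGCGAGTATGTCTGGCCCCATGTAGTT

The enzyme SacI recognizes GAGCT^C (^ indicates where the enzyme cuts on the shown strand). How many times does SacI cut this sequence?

GAGCTC occurs starting at position 70.
SacI cuts at 1 site.

1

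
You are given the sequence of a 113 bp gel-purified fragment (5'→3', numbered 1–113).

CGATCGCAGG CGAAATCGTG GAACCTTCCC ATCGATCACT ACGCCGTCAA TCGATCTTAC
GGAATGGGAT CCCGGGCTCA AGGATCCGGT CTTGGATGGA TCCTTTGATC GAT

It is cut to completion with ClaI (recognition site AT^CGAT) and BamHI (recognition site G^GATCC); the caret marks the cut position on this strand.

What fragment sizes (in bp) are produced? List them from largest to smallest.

32, 19, 16, 16, 15, 11, 4 bp

ClaI sites (ATCGAT) start at positions 31, 50, 108.
ClaI cuts after base 2 of each site, so after positions 32, 51, 109.
BamHI sites (GGATCC) start at positions 67, 82, 98.
BamHI cuts after the first base of each site, so after positions 67, 82, 98.
Combined cut positions: 32, 51, 67, 82, 98, 109.
Linear molecule, 6 cuts → 7 fragments:
  1–32 → 32 bp
  33–51 → 19 bp
  52–67 → 16 bp
  68–82 → 15 bp
  83–98 → 16 bp
  99–109 → 11 bp
  110–113 → 4 bp
Sorted largest to smallest: 32, 19, 16, 16, 15, 11, 4 bp.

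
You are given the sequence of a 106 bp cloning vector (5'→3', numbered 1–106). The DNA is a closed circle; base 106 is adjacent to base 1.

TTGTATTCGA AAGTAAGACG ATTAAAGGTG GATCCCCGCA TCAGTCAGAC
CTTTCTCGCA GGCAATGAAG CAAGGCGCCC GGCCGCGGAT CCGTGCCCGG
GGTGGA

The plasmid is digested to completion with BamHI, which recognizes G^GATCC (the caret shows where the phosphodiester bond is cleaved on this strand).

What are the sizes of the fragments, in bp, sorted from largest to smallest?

57, 49 bp

BamHI sites (GGATCC) start at positions 30, 87.
BamHI cuts after the first base of each site, so after positions 30, 87.
Circular molecule, 2 cuts → 2 fragments:
  31–87 → 57 bp
  88–106 then 1–30 → 19 + 30 = 49 bp
Sorted largest to smallest: 57, 49 bp.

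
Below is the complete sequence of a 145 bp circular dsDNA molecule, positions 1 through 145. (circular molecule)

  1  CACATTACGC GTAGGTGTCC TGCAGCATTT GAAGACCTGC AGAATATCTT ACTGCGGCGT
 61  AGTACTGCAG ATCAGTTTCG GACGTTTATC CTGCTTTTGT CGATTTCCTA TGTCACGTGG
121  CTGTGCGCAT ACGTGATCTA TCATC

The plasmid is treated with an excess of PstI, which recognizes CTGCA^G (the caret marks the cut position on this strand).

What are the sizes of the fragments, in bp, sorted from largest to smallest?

PstI sites (CTGCAG) start at positions 20, 37, 65.
PstI cuts after base 5 of each site (before the last base), so after positions 24, 41, 69.
Circular molecule, 3 cuts → 3 fragments:
  25–41 → 17 bp
  42–69 → 28 bp
  70–145 then 1–24 → 76 + 24 = 100 bp
Sorted largest to smallest: 100, 28, 17 bp.

100, 28, 17 bp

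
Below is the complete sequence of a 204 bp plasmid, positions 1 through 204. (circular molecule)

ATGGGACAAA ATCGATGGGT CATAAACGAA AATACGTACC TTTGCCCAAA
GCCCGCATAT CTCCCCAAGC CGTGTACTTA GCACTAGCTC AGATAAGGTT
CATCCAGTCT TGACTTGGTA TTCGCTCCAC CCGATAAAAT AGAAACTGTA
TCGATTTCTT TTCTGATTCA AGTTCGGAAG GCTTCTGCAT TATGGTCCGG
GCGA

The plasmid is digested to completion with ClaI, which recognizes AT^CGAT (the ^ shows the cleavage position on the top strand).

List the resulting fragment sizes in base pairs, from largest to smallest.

139, 65 bp

ClaI sites (ATCGAT) start at positions 11, 150.
ClaI cuts after base 2 of each site, so after positions 12, 151.
Circular molecule, 2 cuts → 2 fragments:
  13–151 → 139 bp
  152–204 then 1–12 → 53 + 12 = 65 bp
Sorted largest to smallest: 139, 65 bp.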